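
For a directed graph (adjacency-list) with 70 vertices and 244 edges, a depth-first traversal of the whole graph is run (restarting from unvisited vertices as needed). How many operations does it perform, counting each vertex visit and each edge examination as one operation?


A full DFS traversal visits each vertex once and examines each edge once.
V = 70
E = 244
Sum = 70 + 244 = 314


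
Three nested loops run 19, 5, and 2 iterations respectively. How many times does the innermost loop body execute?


Loop 1 (outermost): 19 iterations
Loop 2 (middle): 5 iterations per outer
Loop 3 (innermost): 2 iterations per middle
Total = 19 * 5 * 2 = 190


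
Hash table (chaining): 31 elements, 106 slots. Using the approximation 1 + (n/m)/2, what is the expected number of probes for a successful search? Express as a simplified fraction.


Computing expected probes:
alpha = 31/106
= 1 + alpha/2
= 1 + 31/(2*106)
= (2*106 + 31) / (2*106)
= 243/212


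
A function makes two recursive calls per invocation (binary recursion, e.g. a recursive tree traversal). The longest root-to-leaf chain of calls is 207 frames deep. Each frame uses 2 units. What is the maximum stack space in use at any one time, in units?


Binary recursion: the two calls run one after the other, so only one root-to-leaf chain of frames is on the stack at a time.
Maximum depth (longest chain) = 207 frames
Each frame = 2 units
Max stack space = 207 * 2 = 414


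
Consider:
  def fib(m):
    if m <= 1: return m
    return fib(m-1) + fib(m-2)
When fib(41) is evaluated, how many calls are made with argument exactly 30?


Let N(m) = number of times fib(m) is called while evaluating fib(41).
N(41) = 1 (the initial call).
N(40) = 1 (only fib(41) calls it).
For 1 <= m <= 39: fib(m) is called by fib(m+1) and fib(m+2), so
  N(m) = N(m+1) + N(m+2).
fib(0) is called only by fib(2), so N(0) = N(2).
Walk down from m=41:
  N(41)=1, N(40)=1, N(39)=2, N(38)=3, N(37)=5, N(36)=8, N(35)=13, N(34)=21, N(33)=34, N(32)=55, N(31)=89, N(30)=144
N(30) = 144


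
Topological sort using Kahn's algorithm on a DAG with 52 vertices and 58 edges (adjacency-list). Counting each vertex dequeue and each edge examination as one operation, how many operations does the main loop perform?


Kahn's algorithm:
  1. Compute in-degrees: O(V + E)
  2. Process queue: each vertex dequeued once (O(V))
     each edge examined once (O(E))
Total = V + E = 52 + 58 = 110


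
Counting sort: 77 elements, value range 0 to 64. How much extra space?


n = 77 (output array)
k = 65 (count array for 65 distinct values)
Extra space = 77 + 65 = 142


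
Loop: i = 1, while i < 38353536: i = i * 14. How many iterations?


i multiplies by 14 each step:
i = 1 -> 14 -> 196 -> 2744 -> 38416 -> 537824 -> 7529536 -> 105413504 (stop)
Iterations = ceil(log_14(38353536)) = 7


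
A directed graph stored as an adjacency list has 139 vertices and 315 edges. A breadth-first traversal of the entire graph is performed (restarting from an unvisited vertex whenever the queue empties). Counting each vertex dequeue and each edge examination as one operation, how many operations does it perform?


A full BFS traversal dequeues each vertex once and examines each edge once.
Vertex visits: 139
Edge visits: 315
V + E = 139 + 315 = 454


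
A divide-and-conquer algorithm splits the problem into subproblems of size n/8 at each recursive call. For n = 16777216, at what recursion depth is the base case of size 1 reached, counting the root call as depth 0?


At each depth, the problem size is divided by 8:
  Depth 0: problem size = 16777216
  Depth 1: problem size = 2097152
  Depth 2: problem size = 262144
  Depth 3: problem size = 32768
  Depth 4: problem size = 4096
  Depth 5: problem size = 512
  Depth 6: problem size = 64
  Depth 7: problem size = 8
  Depth 8: problem size = 1 (base case)
The base case is reached at depth log_8(16777216) = 8 (the tree has 9 levels counting depth 0, but the depth asked for is 8).
Recursion depth = 8


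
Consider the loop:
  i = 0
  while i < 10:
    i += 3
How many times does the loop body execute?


Starting at i = 0, each iteration adds 3.
Iterations until i >= 10:
  Iteration 1: i = 0 -> i = 3
  Iteration 2: i = 3 -> i = 6
  Iteration 3: i = 6 -> i = 9
  Iteration 4: i = 9 -> i = 12
Total iterations = ceil(10/3) = 4


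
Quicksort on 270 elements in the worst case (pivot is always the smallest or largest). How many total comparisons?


In the worst case, each partition step picks the worst pivot:
  Partition 1: 269 comparisons (n-1 elements to compare)
  Partition 2: 268 comparisons
  Partition 3: 267 comparisons
  Partition 4: 266 comparisons
  Partition 5: 265 comparisons
  ...
  Last partition: 0 comparisons
Total = (n-1) + (n-2) + ... + 1 + 0 = n*(n-1)/2
= 270*269/2 = 36315


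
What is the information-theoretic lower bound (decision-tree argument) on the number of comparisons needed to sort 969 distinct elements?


A binary decision tree of height h has at most 2^h leaves and needs at least n! of them, so h >= ceil(log2(n!)).
969! is far too large to multiply out, so use Stirling's series:
  ln(n!) ~ n ln n - n + (1/2) ln(2 pi n) + 1/(12n)  (error below 1/(360 n^3), negligible here)
  ln(969) = 6.8762646
  n ln n = 969 * 6.8762646 = 6663.1004
  (1/2) ln(2 pi * 969) = (1/2) ln(6088.4066) = 4.3571
  1/(12*969) = 0.0001
  ln(969!) ~ 6663.1004 - 969 + 4.3571 + 0.0001 = 5698.4576
Convert to base 2: log2(969!) = 5698.4576 / ln 2 = 5698.4576 / 0.69314718 = 8221.1365
ceil(8221.1365) = 8222


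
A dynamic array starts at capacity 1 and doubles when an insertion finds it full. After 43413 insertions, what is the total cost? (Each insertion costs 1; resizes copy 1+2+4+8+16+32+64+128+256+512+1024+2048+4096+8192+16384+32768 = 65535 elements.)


Insertion cost: 43413 (one per element)
Resizes occur just before inserting elements 2, 3, 5, 9, ...
Elements copied at each resize: 1 + 2 + 4 + 8 + 16 + 32 + 64 + 128 + 256 + 512 + 1024 + 2048 + 4096 + 8192 + 16384 + 32768
Sum of copies = 65535 (geometric series: 2^k - 1)
Total = 43413 + 65535 = 108948


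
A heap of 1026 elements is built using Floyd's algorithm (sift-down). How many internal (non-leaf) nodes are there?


Leaf nodes occupy roughly half the array.
Sift-down is called for each internal node, starting from the last one.
Internal nodes = floor(n/2) = floor(1026/2) = 513


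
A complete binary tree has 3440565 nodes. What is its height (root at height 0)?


In a complete binary tree, level k holds nodes 2^k .. 2^(k+1)-1 (1-indexed).
Height = floor(log2(n)) = floor(log2(3440565)) = 21
Check: 2^21 = 2097152 <= 3440565 < 4194304 = 2^22


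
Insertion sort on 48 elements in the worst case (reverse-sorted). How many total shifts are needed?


In the worst case (reverse-sorted), each element shifts past all previous:
  Element 1: 1 shifts
  Element 2: 2 shifts
  Element 3: 3 shifts
  Element 4: 4 shifts
  Element 5: 5 shifts
  ...
  Element 47: 47 shifts
Total = 1 + 2 + ... + 47
= 48*(48-1)/2 = 1128


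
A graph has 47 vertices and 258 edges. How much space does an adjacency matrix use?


Adjacency matrix: V x V grid of entries
Space = V^2 = 47^2 = 47 * 47 = 2209


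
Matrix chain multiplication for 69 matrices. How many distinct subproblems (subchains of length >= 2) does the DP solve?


Subproblems are indexed by (i, j) where i < j.
Number of such pairs = n*(n-1)/2
= 69 * 68 / 2
= 2346


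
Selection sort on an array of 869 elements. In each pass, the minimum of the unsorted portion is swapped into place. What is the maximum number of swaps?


Selection sort performs one swap per pass:
  Pass 1: find min in positions 0 to 868, swap with position 0
  Pass 2: find min in positions 1 to 868, swap with position 1
  Pass 3: find min in positions 2 to 868, swap with position 2
  Pass 4: find min in positions 3 to 868, swap with position 3
  Pass 5: find min in positions 4 to 868, swap with position 4
  ... (863 more passes)
Total passes (and swaps) = n - 1 = 869 - 1 = 868


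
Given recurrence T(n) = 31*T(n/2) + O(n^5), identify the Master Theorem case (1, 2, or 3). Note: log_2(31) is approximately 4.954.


Master Theorem parameters: a=31, b=2, c=5
log_b(a) = 4.954
Compare b^c with a: 2^5 = 32 > 31, so c > log_b(a).
Comparing c=5 vs log_b(a)=4.954:
5 > 4.954 => Case 3
Result: T(n) = O(n^5)
Master Theorem case = 3


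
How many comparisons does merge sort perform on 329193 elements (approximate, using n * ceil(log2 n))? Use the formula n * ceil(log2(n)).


Recursion depth: ceil(log2(329193)) = 19
Each recursion level merges n = 329193 elements
Total = 329193 * 19 = 6254667


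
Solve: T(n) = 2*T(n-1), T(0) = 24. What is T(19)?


Unrolling:
T(19) = 2*T(18) = 2^2*T(17) = ... = 2^19*T(0)
= 2^19 * 24
= 524288 * 24 = 12582912


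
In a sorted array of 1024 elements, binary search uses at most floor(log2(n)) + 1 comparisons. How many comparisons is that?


Halving sequence: 1024 -> 512 -> 256 -> 128 -> 64 -> 32 -> 16 -> 8 -> 4 -> 2 -> 1
Number of halvings = 10
Max comparisons = 10 + 1 = 11


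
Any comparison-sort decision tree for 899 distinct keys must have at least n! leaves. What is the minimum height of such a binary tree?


A binary decision tree of height h has at most 2^h leaves and needs at least n! of them, so h >= ceil(log2(n!)).
899! is far too large to multiply out, so use Stirling's series:
  ln(n!) ~ n ln n - n + (1/2) ln(2 pi n) + 1/(12n)  (error below 1/(360 n^3), negligible here)
  ln(899) = 6.8012830
  n ln n = 899 * 6.8012830 = 6114.3534
  (1/2) ln(2 pi * 899) = (1/2) ln(5648.5836) = 4.3196
  1/(12*899) = 0.0001
  ln(899!) ~ 6114.3534 - 899 + 4.3196 + 0.0001 = 5219.6731
Convert to base 2: log2(899!) = 5219.6731 / ln 2 = 5219.6731 / 0.69314718 = 7530.3965
ceil(7530.3965) = 7531


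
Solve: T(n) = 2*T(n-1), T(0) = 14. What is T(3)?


Unrolling:
T(3) = 2*T(2) = 2^2*T(1) = ... = 2^3*T(0)
= 2^3 * 14
= 8 * 14 = 112


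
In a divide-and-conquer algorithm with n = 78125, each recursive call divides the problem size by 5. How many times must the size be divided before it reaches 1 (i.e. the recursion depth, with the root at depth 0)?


Number of divisions = log_5(78125)
Sizes: 78125 -> 15625 -> 3125 -> 625 -> 125 -> 25 -> 5 -> 1 (7 divisions)
Recursion depth = 7


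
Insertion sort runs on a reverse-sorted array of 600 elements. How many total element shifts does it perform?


Sum of shifts = 1 + 2 + 3 + ... + 599
= 600 * 599 / 2
= 359400 / 2
= 179700


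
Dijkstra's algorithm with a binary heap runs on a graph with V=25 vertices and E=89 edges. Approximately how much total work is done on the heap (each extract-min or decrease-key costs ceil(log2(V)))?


Dijkstra with a binary heap: each vertex is extracted once, each edge may relax once.
Each heap operation costs O(log V).
V + E = 25 + 89 = 114
ceil(log2(25)) = 5 (since 2^4 = 16 < 25 <= 32 = 2^5)
Total heap work = (V+E) * ceil(log2(V)) = 114 * 5 = 570


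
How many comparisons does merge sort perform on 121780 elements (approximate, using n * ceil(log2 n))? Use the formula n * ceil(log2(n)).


Recursion depth: ceil(log2(121780)) = 17
Each recursion level merges n = 121780 elements
Total = 121780 * 17 = 2070260


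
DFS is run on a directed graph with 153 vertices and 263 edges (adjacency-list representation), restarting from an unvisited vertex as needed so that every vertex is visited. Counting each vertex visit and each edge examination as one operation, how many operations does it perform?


A full DFS traversal processes each vertex exactly once (push/pop on stack).
Each directed edge is examined once.
V = 153, E = 263
V + E = 416


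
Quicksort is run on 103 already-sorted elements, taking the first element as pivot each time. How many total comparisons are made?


Sum of comparisons per partition:
102 + 101 + ... + 1 + 0
= 103 * (103 - 1) / 2
= 103 * 102 / 2
= 5253


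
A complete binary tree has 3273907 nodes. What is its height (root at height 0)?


In a complete binary tree, level k holds nodes 2^k .. 2^(k+1)-1 (1-indexed).
Height = floor(log2(n)) = floor(log2(3273907)) = 21
Check: 2^21 = 2097152 <= 3273907 < 4194304 = 2^22


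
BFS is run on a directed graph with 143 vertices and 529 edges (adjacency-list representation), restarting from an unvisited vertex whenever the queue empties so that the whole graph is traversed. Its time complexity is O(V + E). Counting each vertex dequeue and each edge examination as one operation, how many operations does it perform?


A full BFS traversal dequeues each vertex exactly once and examines each directed edge exactly once.
V = 143 (vertex processing cost)
E = 529 (edge examination cost)
Total operations proportional to V + E = 143 + 529 = 672


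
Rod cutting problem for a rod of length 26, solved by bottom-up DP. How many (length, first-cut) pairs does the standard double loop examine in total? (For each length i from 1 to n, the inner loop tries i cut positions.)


For each subproblem length i = 1..26, the inner loop considers i possible first cuts.
Total = 1 + 2 + ... + 26
= 26*(26+1)/2
= 26*27/2 = 351


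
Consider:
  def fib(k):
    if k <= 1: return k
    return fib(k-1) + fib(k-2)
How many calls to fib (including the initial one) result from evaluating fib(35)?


Let C(m) = total calls to evaluate fib(m). Then C(0)=C(1)=1, and
C(m) = 1 + C(m-1) + C(m-2) for m >= 2.
Build the table (each entry = 1 + previous two):
  C(0) = 1
  C(1) = 1
  C(2) = 1 + 1 + 1 = 3
  C(3) = 1 + 3 + 1 = 5
  C(4) = 1 + 5 + 3 = 9
  C(5) = 1 + 9 + 5 = 15
  C(6) = 1 + 15 + 9 = 25
  C(7) = 1 + 25 + 15 = 41
  C(8) = 1 + 41 + 25 = 67
  C(9) = 1 + 67 + 41 = 109
  C(10) = 1 + 109 + 67 = 177
  C(11) = 1 + 177 + 109 = 287
  C(12) = 1 + 287 + 177 = 465
  C(13) = 1 + 465 + 287 = 753
  C(14) = 1 + 753 + 465 = 1219
  C(15) = 1 + 1219 + 753 = 1973
  C(16) = 1 + 1973 + 1219 = 3193
  C(17) = 1 + 3193 + 1973 = 5167
  C(18) = 1 + 5167 + 3193 = 8361
  C(19) = 1 + 8361 + 5167 = 13529
  C(20) = 1 + 13529 + 8361 = 21891
  C(21) = 1 + 21891 + 13529 = 35421
  C(22) = 1 + 35421 + 21891 = 57313
  C(23) = 1 + 57313 + 35421 = 92735
  C(24) = 1 + 92735 + 57313 = 150049
  C(25) = 1 + 150049 + 92735 = 242785
  C(26) = 1 + 242785 + 150049 = 392835
  C(27) = 1 + 392835 + 242785 = 635621
  C(28) = 1 + 635621 + 392835 = 1028457
  C(29) = 1 + 1028457 + 635621 = 1664079
  C(30) = 1 + 1664079 + 1028457 = 2692537
  C(31) = 1 + 2692537 + 1664079 = 4356617
  C(32) = 1 + 4356617 + 2692537 = 7049155
  C(33) = 1 + 7049155 + 4356617 = 11405773
  C(34) = 1 + 11405773 + 7049155 = 18454929
  C(35) = 1 + 18454929 + 11405773 = 29860703
Total calls for fib(35) = 29860703


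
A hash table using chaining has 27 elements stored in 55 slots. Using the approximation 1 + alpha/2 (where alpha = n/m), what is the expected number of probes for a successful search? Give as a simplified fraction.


Load factor alpha = n/m = 27/55
Expected probes = 1 + alpha/2 = 1 + 27/(2*55)
= 1 + 27/110
= 110/110 + 27/110
= 137/110


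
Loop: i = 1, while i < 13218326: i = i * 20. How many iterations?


i multiplies by 20 each step:
i = 1 -> 20 -> 400 -> 8000 -> 160000 -> 3200000 -> 64000000 (stop)
Iterations = ceil(log_20(13218326)) = 6


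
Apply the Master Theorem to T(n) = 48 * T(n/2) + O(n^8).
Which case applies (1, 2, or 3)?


The Master Theorem: T(n) = a*T(n/b) + O(n^c)
  a = 48, b = 2, c = 8
log_b(a) = log_2(48) ~ 5.585
Compare b^c with a: 2^8 = 256 > 48, so c > log_b(a).
Since c > log_b(a), Case 3 applies.
T(n) = O(n^8)
Master Theorem case = 3


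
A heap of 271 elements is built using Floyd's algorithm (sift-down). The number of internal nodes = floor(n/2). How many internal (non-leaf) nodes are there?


Leaf nodes occupy roughly half the array.
Sift-down is called for each internal node, starting from the last one.
Internal nodes = floor(n/2) = floor(271/2) = 135


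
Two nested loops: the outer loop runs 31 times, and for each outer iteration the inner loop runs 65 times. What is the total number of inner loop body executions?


Outer loop: 31 iterations
Inner loop: 65 iterations per outer iteration
Total = 31 * 65 = 2015


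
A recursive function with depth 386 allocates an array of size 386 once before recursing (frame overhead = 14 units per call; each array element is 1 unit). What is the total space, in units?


Array allocation: 386 units (allocated once)
Stack frames: 386 deep * 14 per frame = 5404 units
Total = 386 + 5404 = 5790


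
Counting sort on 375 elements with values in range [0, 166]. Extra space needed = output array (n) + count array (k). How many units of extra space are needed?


Output array size: 375 (to store sorted result)
Count array size: 167 (one slot per possible value, range 0 to 166)
Total extra space = 375 + 167 = 542


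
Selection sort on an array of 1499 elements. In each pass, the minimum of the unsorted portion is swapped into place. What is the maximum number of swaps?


Selection sort performs one swap per pass:
  Pass 1: find min in positions 0 to 1498, swap with position 0
  Pass 2: find min in positions 1 to 1498, swap with position 1
  Pass 3: find min in positions 2 to 1498, swap with position 2
  Pass 4: find min in positions 3 to 1498, swap with position 3
  Pass 5: find min in positions 4 to 1498, swap with position 4
  ... (1493 more passes)
Total passes (and swaps) = n - 1 = 1499 - 1 = 1498


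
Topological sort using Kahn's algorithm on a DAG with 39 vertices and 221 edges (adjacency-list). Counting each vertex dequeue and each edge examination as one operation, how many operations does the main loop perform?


Kahn's algorithm:
  1. Compute in-degrees: O(V + E)
  2. Process queue: each vertex dequeued once (O(V))
     each edge examined once (O(E))
Total = V + E = 39 + 221 = 260


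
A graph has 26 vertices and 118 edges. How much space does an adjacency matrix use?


Adjacency matrix: V x V grid of entries
Space = V^2 = 26^2 = 26 * 26 = 676


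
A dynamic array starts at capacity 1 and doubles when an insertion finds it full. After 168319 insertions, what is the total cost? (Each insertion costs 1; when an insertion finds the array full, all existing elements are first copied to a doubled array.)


Insertion cost: 168319 (one per element)
Resizes occur just before inserting elements 2, 3, 5, 9, ...
Elements copied at each resize: 1 + 2 + 4 + 8 + 16 + 32 + 64 + 128 + 256 + 512 + 1024 + 2048 + 4096 + 8192 + 16384 + 32768 + 65536 + 131072
Sum of copies = 262143 (geometric series: 2^k - 1)
Total = 168319 + 262143 = 430462


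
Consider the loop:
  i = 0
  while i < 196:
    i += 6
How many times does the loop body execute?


Starting at i = 0, each iteration adds 6.
Iterations until i >= 196:
  Iteration 1: i = 0 -> i = 6
  Iteration 2: i = 6 -> i = 12
  Iteration 3: i = 12 -> i = 18
  Iteration 4: i = 18 -> i = 24
  Iteration 5: i = 24 -> i = 30
  Iteration 6: i = 30 -> i = 36
  Iteration 7: i = 36 -> i = 42
  Iteration 8: i = 42 -> i = 48
  ... continuing ...
Total iterations = ceil(196/6) = 33


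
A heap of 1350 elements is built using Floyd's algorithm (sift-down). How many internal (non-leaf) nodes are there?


Leaf nodes occupy roughly half the array.
Sift-down is called for each internal node, starting from the last one.
Internal nodes = floor(n/2) = floor(1350/2) = 675


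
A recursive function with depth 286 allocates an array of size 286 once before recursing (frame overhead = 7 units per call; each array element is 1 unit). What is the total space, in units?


Array allocation: 286 units (allocated once)
Stack frames: 286 deep * 7 per frame = 2002 units
Total = 286 + 2002 = 2288


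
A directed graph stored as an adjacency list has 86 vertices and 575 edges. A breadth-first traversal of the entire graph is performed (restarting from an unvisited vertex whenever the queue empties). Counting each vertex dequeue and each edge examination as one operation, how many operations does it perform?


A full BFS traversal dequeues each vertex once and examines each edge once.
Vertex visits: 86
Edge visits: 575
V + E = 86 + 575 = 661


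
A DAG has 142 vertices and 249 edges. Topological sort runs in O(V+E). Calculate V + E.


V = 142 (vertex processing)
E = 249 (edge processing)
V + E = 142 + 249 = 391


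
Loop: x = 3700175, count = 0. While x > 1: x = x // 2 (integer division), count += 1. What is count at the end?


The variable x halves each step:
x = 3700175 -> 1850087 -> 925043 -> 462521 -> 231260 -> 115630 -> 57815 -> 28907 -> 14453 -> 7226 -> 3613 -> 1806 -> 903 -> 451 -> 225 -> 112 -> 56 -> 28 -> 14 -> 7 -> 3 -> 1
Number of halvings = floor(log2(3700175)) = 21


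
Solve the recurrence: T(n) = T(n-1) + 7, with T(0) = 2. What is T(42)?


Unrolling the recurrence:
T(42) = T(41) + 7
       = T(40) + 7 + 7
       = T(39) + 7*3
       ...
       = T(0) + 7*42
       = 2 + 294 = 296


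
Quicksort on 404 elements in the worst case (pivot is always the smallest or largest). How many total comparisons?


In the worst case, each partition step picks the worst pivot:
  Partition 1: 403 comparisons (n-1 elements to compare)
  Partition 2: 402 comparisons
  Partition 3: 401 comparisons
  Partition 4: 400 comparisons
  Partition 5: 399 comparisons
  ...
  Last partition: 0 comparisons
Total = (n-1) + (n-2) + ... + 1 + 0 = n*(n-1)/2
= 404*403/2 = 81406


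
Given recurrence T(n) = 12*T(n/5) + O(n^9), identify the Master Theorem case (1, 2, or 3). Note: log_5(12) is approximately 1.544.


Master Theorem parameters: a=12, b=5, c=9
log_b(a) = 1.544
Compare b^c with a: 5^9 = 1953125 > 12, so c > log_b(a).
Comparing c=9 vs log_b(a)=1.544:
9 > 1.544 => Case 3
Result: T(n) = O(n^9)
Master Theorem case = 3


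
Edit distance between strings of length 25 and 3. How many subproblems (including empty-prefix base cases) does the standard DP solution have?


The table includes base cases (empty prefixes).
Rows: (m+1) = 26
Columns: (n+1) = 4
Total = 26 * 4 = 104


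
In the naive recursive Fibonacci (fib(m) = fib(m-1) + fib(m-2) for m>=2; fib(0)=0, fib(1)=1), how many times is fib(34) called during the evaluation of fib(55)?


Let N(m) = number of times fib(m) is called while evaluating fib(55).
N(55) = 1 (the initial call).
N(54) = 1 (only fib(55) calls it).
For 1 <= m <= 53: fib(m) is called by fib(m+1) and fib(m+2), so
  N(m) = N(m+1) + N(m+2).
fib(0) is called only by fib(2), so N(0) = N(2).
Walk down from m=55:
  N(55)=1, N(54)=1, N(53)=2, N(52)=3, N(51)=5, N(50)=8, N(49)=13, N(48)=21, N(47)=34, N(46)=55, N(45)=89, N(44)=144, N(43)=233, N(42)=377, N(41)=610, N(40)=987, N(39)=1597, N(38)=2584, N(37)=4181, N(36)=6765, N(35)=10946, N(34)=17711
N(34) = 17711


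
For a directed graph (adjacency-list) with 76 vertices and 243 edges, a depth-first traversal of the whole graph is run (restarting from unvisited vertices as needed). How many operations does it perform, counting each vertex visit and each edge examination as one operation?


A full DFS traversal visits each vertex once and examines each edge once.
V = 76
E = 243
Sum = 76 + 243 = 319


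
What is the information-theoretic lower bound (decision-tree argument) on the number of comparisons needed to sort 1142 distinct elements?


A binary decision tree of height h has at most 2^h leaves and needs at least n! of them, so h >= ceil(log2(n!)).
1142! is far too large to multiply out, so use Stirling's series:
  ln(n!) ~ n ln n - n + (1/2) ln(2 pi n) + 1/(12n)  (error below 1/(360 n^3), negligible here)
  ln(1142) = 7.0405364
  n ln n = 1142 * 7.0405364 = 8040.2926
  (1/2) ln(2 pi * 1142) = (1/2) ln(7175.3976) = 4.4392
  1/(12*1142) = 0.0001
  ln(1142!) ~ 8040.2926 - 1142 + 4.4392 + 0.0001 = 6902.7319
Convert to base 2: log2(1142!) = 6902.7319 / ln 2 = 6902.7319 / 0.69314718 = 9958.5371
ceil(9958.5371) = 9959


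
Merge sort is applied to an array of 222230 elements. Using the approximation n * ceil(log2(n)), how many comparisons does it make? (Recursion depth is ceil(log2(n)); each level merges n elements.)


Merge sort divides the array into halves recursively.
Number of levels = ceil(log2(222230)) = 18
At each level, approximately n = 222230 comparisons are needed for merging.
Total comparisons ~ n * ceil(log2(n)) = 222230 * 18 = 4000140


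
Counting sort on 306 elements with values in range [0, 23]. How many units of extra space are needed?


Output array size: 306 (to store sorted result)
Count array size: 24 (one slot per possible value, range 0 to 23)
Total extra space = 306 + 24 = 330


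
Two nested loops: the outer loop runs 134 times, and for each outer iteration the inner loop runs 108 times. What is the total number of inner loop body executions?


Outer loop: 134 iterations
Inner loop: 108 iterations per outer iteration
Total = 134 * 108 = 14472


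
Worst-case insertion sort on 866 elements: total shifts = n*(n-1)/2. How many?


Sum of shifts = 1 + 2 + 3 + ... + 865
= 866 * 865 / 2
= 749090 / 2
= 374545


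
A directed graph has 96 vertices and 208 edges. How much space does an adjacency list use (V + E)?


Adjacency list: one list head per vertex + one entry per edge
Vertex heads: 96
Edge entries: 208
Total = 96 + 208 = 304


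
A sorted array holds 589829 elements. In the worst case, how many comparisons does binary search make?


Halving sequence: 589829 -> 294914 -> 147457 -> 73728 -> 36864 -> 18432 -> 9216 -> 4608 -> 2304 -> 1152 -> 576 -> 288 -> 144 -> 72 -> 36 -> 18 -> 9 -> 4 -> 2 -> 1
Number of halvings = 19
Max comparisons = 19 + 1 = 20


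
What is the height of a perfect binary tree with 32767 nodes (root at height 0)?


A perfect binary tree with 32767 nodes:
  32767 = 2^15 - 1
  Levels: 0, 1, ..., 14
  Height = 14


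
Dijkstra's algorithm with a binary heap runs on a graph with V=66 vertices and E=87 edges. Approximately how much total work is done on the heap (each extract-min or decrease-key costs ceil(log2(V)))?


Dijkstra with a binary heap: each vertex is extracted once, each edge may relax once.
Each heap operation costs O(log V).
V + E = 66 + 87 = 153
ceil(log2(66)) = 7 (since 2^6 = 64 < 66 <= 128 = 2^7)
Total heap work = (V+E) * ceil(log2(V)) = 153 * 7 = 1071


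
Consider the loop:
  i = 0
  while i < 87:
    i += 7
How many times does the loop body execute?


Starting at i = 0, each iteration adds 7.
Iterations until i >= 87:
  Iteration 1: i = 0 -> i = 7
  Iteration 2: i = 7 -> i = 14
  Iteration 3: i = 14 -> i = 21
  Iteration 4: i = 21 -> i = 28
  Iteration 5: i = 28 -> i = 35
  Iteration 6: i = 35 -> i = 42
  Iteration 7: i = 42 -> i = 49
  Iteration 8: i = 49 -> i = 56
  ... continuing ...
Total iterations = ceil(87/7) = 13


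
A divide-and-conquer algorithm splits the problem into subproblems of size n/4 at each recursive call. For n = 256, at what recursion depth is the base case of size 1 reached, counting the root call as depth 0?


At each depth, the problem size is divided by 4:
  Depth 0: problem size = 256
  Depth 1: problem size = 64
  Depth 2: problem size = 16
  Depth 3: problem size = 4
  Depth 4: problem size = 1 (base case)
The base case is reached at depth log_4(256) = 4 (the tree has 5 levels counting depth 0, but the depth asked for is 4).
Recursion depth = 4


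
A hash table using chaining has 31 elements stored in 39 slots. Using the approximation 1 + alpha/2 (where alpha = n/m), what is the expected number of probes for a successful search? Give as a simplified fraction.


Load factor alpha = n/m = 31/39
Expected probes = 1 + alpha/2 = 1 + 31/(2*39)
= 1 + 31/78
= 78/78 + 31/78
= 109/78


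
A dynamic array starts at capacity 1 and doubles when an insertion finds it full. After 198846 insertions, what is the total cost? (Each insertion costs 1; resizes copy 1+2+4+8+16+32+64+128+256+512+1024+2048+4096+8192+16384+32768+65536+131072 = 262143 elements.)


Insertion cost: 198846 (one per element)
Resizes occur just before inserting elements 2, 3, 5, 9, ...
Elements copied at each resize: 1 + 2 + 4 + 8 + 16 + 32 + 64 + 128 + 256 + 512 + 1024 + 2048 + 4096 + 8192 + 16384 + 32768 + 65536 + 131072
Sum of copies = 262143 (geometric series: 2^k - 1)
Total = 198846 + 262143 = 460989


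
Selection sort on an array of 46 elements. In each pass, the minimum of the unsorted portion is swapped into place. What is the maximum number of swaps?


Selection sort performs one swap per pass:
  Pass 1: find min in positions 0 to 45, swap with position 0
  Pass 2: find min in positions 1 to 45, swap with position 1
  Pass 3: find min in positions 2 to 45, swap with position 2
  Pass 4: find min in positions 3 to 45, swap with position 3
  Pass 5: find min in positions 4 to 45, swap with position 4
  ... (40 more passes)
Total passes (and swaps) = n - 1 = 46 - 1 = 45


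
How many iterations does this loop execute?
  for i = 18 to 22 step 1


The loop variable i takes values starting at 18 and increments by 1 each iteration.
Sequence: i = 18, 19, 20, 21, 22
The upper bound 22 is inclusive, so the count is floor((last - first) / step) + 1:
floor((22 - 18) / 1) + 1 = floor(4/1) + 1 = 4 + 1 = 5


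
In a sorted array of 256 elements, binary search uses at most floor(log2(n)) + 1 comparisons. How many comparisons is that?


Halving sequence: 256 -> 128 -> 64 -> 32 -> 16 -> 8 -> 4 -> 2 -> 1
Number of halvings = 8
Max comparisons = 8 + 1 = 9


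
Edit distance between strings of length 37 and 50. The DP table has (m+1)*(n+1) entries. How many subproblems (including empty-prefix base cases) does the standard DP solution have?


The table includes base cases (empty prefixes).
Rows: (m+1) = 38
Columns: (n+1) = 51
Total = 38 * 51 = 1938


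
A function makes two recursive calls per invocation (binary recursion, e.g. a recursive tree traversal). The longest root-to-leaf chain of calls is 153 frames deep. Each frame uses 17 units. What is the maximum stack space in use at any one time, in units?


Binary recursion: the two calls run one after the other, so only one root-to-leaf chain of frames is on the stack at a time.
Maximum depth (longest chain) = 153 frames
Each frame = 17 units
Max stack space = 153 * 17 = 2601


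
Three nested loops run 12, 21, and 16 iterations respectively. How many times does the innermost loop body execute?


Loop 1 (outermost): 12 iterations
Loop 2 (middle): 21 iterations per outer
Loop 3 (innermost): 16 iterations per middle
Total = 12 * 21 * 16 = 4032


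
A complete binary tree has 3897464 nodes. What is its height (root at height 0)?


In a complete binary tree, level k holds nodes 2^k .. 2^(k+1)-1 (1-indexed).
Height = floor(log2(n)) = floor(log2(3897464)) = 21
Check: 2^21 = 2097152 <= 3897464 < 4194304 = 2^22


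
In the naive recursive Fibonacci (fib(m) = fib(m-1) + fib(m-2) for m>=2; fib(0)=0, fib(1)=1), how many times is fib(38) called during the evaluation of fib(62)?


Let N(m) = number of times fib(m) is called while evaluating fib(62).
N(62) = 1 (the initial call).
N(61) = 1 (only fib(62) calls it).
For 1 <= m <= 60: fib(m) is called by fib(m+1) and fib(m+2), so
  N(m) = N(m+1) + N(m+2).
fib(0) is called only by fib(2), so N(0) = N(2).
Walk down from m=62:
  N(62)=1, N(61)=1, N(60)=2, N(59)=3, N(58)=5, N(57)=8, N(56)=13, N(55)=21, N(54)=34, N(53)=55, N(52)=89, N(51)=144, N(50)=233, N(49)=377, N(48)=610, N(47)=987, N(46)=1597, N(45)=2584, N(44)=4181, N(43)=6765, N(42)=10946, N(41)=17711, N(40)=28657, N(39)=46368, N(38)=75025
N(38) = 75025


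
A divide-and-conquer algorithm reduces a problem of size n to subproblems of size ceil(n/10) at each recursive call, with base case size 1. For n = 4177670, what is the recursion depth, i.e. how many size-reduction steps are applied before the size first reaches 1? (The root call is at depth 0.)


Each step divides the size by 10 (rounding up); after k steps the size is ceil(n/10^k), which equals 1 exactly when 10^k >= n.
So the depth is the smallest k with 10^k >= 4177670, i.e. ceil(log_10(4177670)).
10^6 = 1000000 < 4177670 <= 10000000 = 10^7
Recursion depth = 7


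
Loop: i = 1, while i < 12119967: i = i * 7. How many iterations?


i multiplies by 7 each step:
i = 1 -> 7 -> 49 -> 343 -> 2401 -> 16807 -> 117649 -> 823543 -> 5764801 -> 40353607 (stop)
Iterations = ceil(log_7(12119967)) = 9


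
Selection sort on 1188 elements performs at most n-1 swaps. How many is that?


Each of the 1187 passes places one element in its final position.
Pass 1: swap minimum into position 0
Pass 2: swap minimum of remaining into position 1
...
Pass 1187: last two elements, one swap
Maximum swaps = 1188 - 1 = 1187


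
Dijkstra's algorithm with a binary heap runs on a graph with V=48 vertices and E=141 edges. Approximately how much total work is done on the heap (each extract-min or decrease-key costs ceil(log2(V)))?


Dijkstra with a binary heap: each vertex is extracted once, each edge may relax once.
Each heap operation costs O(log V).
V + E = 48 + 141 = 189
ceil(log2(48)) = 6 (since 2^5 = 32 < 48 <= 64 = 2^6)
Total heap work = (V+E) * ceil(log2(V)) = 189 * 6 = 1134


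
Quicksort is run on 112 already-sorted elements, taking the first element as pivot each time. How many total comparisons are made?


Sum of comparisons per partition:
111 + 110 + ... + 1 + 0
= 112 * (112 - 1) / 2
= 112 * 111 / 2
= 6216


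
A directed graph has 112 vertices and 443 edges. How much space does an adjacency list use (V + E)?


Adjacency list: one list head per vertex + one entry per edge
Vertex heads: 112
Edge entries: 443
Total = 112 + 443 = 555


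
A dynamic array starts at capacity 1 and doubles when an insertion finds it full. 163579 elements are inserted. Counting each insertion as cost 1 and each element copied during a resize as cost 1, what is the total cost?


n = 163579
Insertion costs: 163579
Resizes copy 1, 2, 4, ... up to the largest power of 2 that is <= n-1 = 163578, i.e. 131072.
Copy costs = 1 + 2 + 4 + 8 + 16 + 32 + 64 + 128 + 256 + 512 + 1024 + 2048 + 4096 + 8192 + 16384 + 32768 + 65536 + 131072 = 262143
Total = 163579 + 262143 = 425722


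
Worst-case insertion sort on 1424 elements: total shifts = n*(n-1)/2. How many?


Sum of shifts = 1 + 2 + 3 + ... + 1423
= 1424 * 1423 / 2
= 2026352 / 2
= 1013176


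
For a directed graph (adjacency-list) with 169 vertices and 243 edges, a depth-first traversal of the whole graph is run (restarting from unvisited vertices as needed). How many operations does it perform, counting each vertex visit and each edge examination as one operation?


A full DFS traversal visits each vertex once and examines each edge once.
V = 169
E = 243
Sum = 169 + 243 = 412


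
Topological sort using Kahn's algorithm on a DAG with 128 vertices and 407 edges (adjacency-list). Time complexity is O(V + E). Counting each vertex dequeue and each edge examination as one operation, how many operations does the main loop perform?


Kahn's algorithm:
  1. Compute in-degrees: O(V + E)
  2. Process queue: each vertex dequeued once (O(V))
     each edge examined once (O(E))
Total = V + E = 128 + 407 = 535


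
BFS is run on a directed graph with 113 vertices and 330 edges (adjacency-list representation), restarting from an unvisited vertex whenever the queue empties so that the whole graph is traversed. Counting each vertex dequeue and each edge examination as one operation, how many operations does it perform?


A full BFS traversal dequeues each vertex exactly once and examines each directed edge exactly once.
V = 113 (vertex processing cost)
E = 330 (edge examination cost)
Total operations proportional to V + E = 113 + 330 = 443


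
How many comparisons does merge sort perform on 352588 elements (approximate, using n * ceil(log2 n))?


Recursion depth: ceil(log2(352588)) = 19
Each recursion level merges n = 352588 elements
Total = 352588 * 19 = 6699172


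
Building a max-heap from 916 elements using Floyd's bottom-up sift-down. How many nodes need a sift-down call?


In a heap of 916 elements (0-indexed array):
  Last element index: 915
  Parent of last element: floor((915 - 1) / 2) = 457
  Internal nodes: indices 0 to 457
  Count = floor(916/2) = 458


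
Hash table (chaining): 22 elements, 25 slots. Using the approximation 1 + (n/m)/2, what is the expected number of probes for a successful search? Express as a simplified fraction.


Computing expected probes:
alpha = 22/25
= 1 + alpha/2
= 1 + 22/(2*25)
= (2*25 + 22) / (2*25)
= 72/50 = 36/25


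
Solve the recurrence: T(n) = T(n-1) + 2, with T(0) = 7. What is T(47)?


Unrolling the recurrence:
T(47) = T(46) + 2
       = T(45) + 2 + 2
       = T(44) + 2*3
       ...
       = T(0) + 2*47
       = 7 + 94 = 101


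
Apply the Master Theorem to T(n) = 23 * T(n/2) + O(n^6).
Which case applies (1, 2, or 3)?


The Master Theorem: T(n) = a*T(n/b) + O(n^c)
  a = 23, b = 2, c = 6
log_b(a) = log_2(23) ~ 4.524
Compare b^c with a: 2^6 = 64 > 23, so c > log_b(a).
Since c > log_b(a), Case 3 applies.
T(n) = O(n^6)
Master Theorem case = 3


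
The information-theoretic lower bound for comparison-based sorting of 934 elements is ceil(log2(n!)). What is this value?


A binary decision tree of height h has at most 2^h leaves and needs at least n! of them, so h >= ceil(log2(n!)).
934! is far too large to multiply out, so use Stirling's series:
  ln(n!) ~ n ln n - n + (1/2) ln(2 pi n) + 1/(12n)  (error below 1/(360 n^3), negligible here)
  ln(934) = 6.8394764
  n ln n = 934 * 6.8394764 = 6388.0710
  (1/2) ln(2 pi * 934) = (1/2) ln(5868.4951) = 4.3387
  1/(12*934) = 0.0001
  ln(934!) ~ 6388.0710 - 934 + 4.3387 + 0.0001 = 5458.4098
Convert to base 2: log2(934!) = 5458.4098 / ln 2 = 5458.4098 / 0.69314718 = 7874.8208
ceil(7874.8208) = 7875


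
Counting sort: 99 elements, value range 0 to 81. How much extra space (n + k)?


n = 99 (output array)
k = 82 (count array for 82 distinct values)
Extra space = 99 + 82 = 181


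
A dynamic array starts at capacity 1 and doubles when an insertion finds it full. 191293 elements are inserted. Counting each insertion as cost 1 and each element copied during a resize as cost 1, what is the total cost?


n = 191293
Insertion costs: 191293
Resizes copy 1, 2, 4, ... up to the largest power of 2 that is <= n-1 = 191292, i.e. 131072.
Copy costs = 1 + 2 + 4 + 8 + 16 + 32 + 64 + 128 + 256 + 512 + 1024 + 2048 + 4096 + 8192 + 16384 + 32768 + 65536 + 131072 = 262143
Total = 191293 + 262143 = 453436


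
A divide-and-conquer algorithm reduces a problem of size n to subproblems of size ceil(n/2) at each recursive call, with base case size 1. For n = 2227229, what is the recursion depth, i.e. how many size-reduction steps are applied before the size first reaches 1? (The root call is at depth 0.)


Each step divides the size by 2 (rounding up); after k steps the size is ceil(n/2^k), which equals 1 exactly when 2^k >= n.
So the depth is the smallest k with 2^k >= 2227229, i.e. ceil(log_2(2227229)).
2^21 = 2097152 < 2227229 <= 4194304 = 2^22
Recursion depth = 22


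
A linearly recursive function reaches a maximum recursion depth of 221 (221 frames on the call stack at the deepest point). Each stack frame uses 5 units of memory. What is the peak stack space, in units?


Maximum recursion depth = 221 frames
Memory per frame = 5 units
Total stack space = depth * frame_size
= 221 * 5 = 1105


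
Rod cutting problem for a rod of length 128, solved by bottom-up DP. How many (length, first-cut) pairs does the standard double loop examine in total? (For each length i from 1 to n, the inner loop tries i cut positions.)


For each subproblem length i = 1..128, the inner loop considers i possible first cuts.
Total = 1 + 2 + ... + 128
= 128*(128+1)/2
= 128*129/2 = 8256


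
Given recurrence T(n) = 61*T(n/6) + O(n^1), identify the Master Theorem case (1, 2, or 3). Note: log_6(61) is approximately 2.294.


Master Theorem parameters: a=61, b=6, c=1
log_b(a) = 2.294
Compare b^c with a: 6^1 = 6 < 61, so c < log_b(a).
Comparing c=1 vs log_b(a)=2.294:
1 < 2.294 => Case 1
Result: T(n) = O(n^(log_6 61)) ~ O(n^2.294)
Master Theorem case = 1
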